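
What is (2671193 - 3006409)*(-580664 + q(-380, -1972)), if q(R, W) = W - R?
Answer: 195181527296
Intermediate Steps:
(2671193 - 3006409)*(-580664 + q(-380, -1972)) = (2671193 - 3006409)*(-580664 + (-1972 - 1*(-380))) = -335216*(-580664 + (-1972 + 380)) = -335216*(-580664 - 1592) = -335216*(-582256) = 195181527296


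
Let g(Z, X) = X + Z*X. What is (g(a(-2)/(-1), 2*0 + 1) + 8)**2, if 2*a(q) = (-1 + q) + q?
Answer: 529/4 ≈ 132.25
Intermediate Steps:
a(q) = -1/2 + q (a(q) = ((-1 + q) + q)/2 = (-1 + 2*q)/2 = -1/2 + q)
g(Z, X) = X + X*Z
(g(a(-2)/(-1), 2*0 + 1) + 8)**2 = ((2*0 + 1)*(1 + (-1/2 - 2)/(-1)) + 8)**2 = ((0 + 1)*(1 - 5/2*(-1)) + 8)**2 = (1*(1 + 5/2) + 8)**2 = (1*(7/2) + 8)**2 = (7/2 + 8)**2 = (23/2)**2 = 529/4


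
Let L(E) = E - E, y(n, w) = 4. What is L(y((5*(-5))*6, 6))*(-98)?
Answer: 0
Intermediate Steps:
L(E) = 0
L(y((5*(-5))*6, 6))*(-98) = 0*(-98) = 0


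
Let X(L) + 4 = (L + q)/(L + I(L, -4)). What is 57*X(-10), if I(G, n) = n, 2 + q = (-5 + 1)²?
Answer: -1710/7 ≈ -244.29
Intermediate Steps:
q = 14 (q = -2 + (-5 + 1)² = -2 + (-4)² = -2 + 16 = 14)
X(L) = -4 + (14 + L)/(-4 + L) (X(L) = -4 + (L + 14)/(L - 4) = -4 + (14 + L)/(-4 + L))
57*X(-10) = 57*(3*(10 - 1*(-10))/(-4 - 10)) = 57*(3*(10 + 10)/(-14)) = 57*(3*(-1/14)*20) = 57*(-30/7) = -1710/7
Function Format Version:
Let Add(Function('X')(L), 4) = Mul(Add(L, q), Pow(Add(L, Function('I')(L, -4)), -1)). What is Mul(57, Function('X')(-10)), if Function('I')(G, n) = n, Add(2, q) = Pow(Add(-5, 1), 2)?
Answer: Rational(-1710, 7) ≈ -244.29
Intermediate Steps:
q = 14 (q = Add(-2, Pow(Add(-5, 1), 2)) = Add(-2, Pow(-4, 2)) = Add(-2, 16) = 14)
Function('X')(L) = Add(-4, Mul(Pow(Add(-4, L), -1), Add(14, L))) (Function('X')(L) = Add(-4, Mul(Add(L, 14), Pow(Add(L, -4), -1))) = Add(-4, Mul(Add(14, L), Pow(Add(-4, L), -1))) = Add(-4, Mul(Pow(Add(-4, L), -1), Add(14, L))))
Mul(57, Function('X')(-10)) = Mul(57, Mul(3, Pow(Add(-4, -10), -1), Add(10, Mul(-1, -10)))) = Mul(57, Mul(3, Pow(-14, -1), Add(10, 10))) = Mul(57, Mul(3, Rational(-1, 14), 20)) = Mul(57, Rational(-30, 7)) = Rational(-1710, 7)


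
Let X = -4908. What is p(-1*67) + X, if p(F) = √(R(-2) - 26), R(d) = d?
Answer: -4908 + 2*I*√7 ≈ -4908.0 + 5.2915*I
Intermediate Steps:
p(F) = 2*I*√7 (p(F) = √(-2 - 26) = √(-28) = 2*I*√7)
p(-1*67) + X = 2*I*√7 - 4908 = -4908 + 2*I*√7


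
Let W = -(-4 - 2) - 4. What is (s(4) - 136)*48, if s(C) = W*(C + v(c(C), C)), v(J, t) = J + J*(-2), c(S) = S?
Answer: -6528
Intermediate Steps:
v(J, t) = -J (v(J, t) = J - 2*J = -J)
W = 2 (W = -1*(-6) - 4 = 6 - 4 = 2)
s(C) = 0 (s(C) = 2*(C - C) = 2*0 = 0)
(s(4) - 136)*48 = (0 - 136)*48 = -136*48 = -6528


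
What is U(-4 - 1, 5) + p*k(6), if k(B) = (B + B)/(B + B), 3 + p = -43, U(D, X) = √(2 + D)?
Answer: -46 + I*√3 ≈ -46.0 + 1.732*I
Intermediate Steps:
p = -46 (p = -3 - 43 = -46)
k(B) = 1 (k(B) = (2*B)/((2*B)) = (2*B)*(1/(2*B)) = 1)
U(-4 - 1, 5) + p*k(6) = √(2 + (-4 - 1)) - 46*1 = √(2 - 5) - 46 = √(-3) - 46 = I*√3 - 46 = -46 + I*√3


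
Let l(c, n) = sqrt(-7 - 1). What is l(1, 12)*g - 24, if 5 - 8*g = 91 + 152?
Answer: -24 - 119*I*sqrt(2)/2 ≈ -24.0 - 84.146*I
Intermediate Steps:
l(c, n) = 2*I*sqrt(2) (l(c, n) = sqrt(-8) = 2*I*sqrt(2))
g = -119/4 (g = 5/8 - (91 + 152)/8 = 5/8 - 1/8*243 = 5/8 - 243/8 = -119/4 ≈ -29.750)
l(1, 12)*g - 24 = (2*I*sqrt(2))*(-119/4) - 24 = -119*I*sqrt(2)/2 - 24 = -24 - 119*I*sqrt(2)/2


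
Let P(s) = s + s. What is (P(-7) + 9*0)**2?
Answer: 196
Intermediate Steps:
P(s) = 2*s
(P(-7) + 9*0)**2 = (2*(-7) + 9*0)**2 = (-14 + 0)**2 = (-14)**2 = 196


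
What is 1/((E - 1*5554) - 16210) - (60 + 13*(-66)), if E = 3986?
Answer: 14186843/17778 ≈ 798.00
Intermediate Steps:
1/((E - 1*5554) - 16210) - (60 + 13*(-66)) = 1/((3986 - 1*5554) - 16210) - (60 + 13*(-66)) = 1/((3986 - 5554) - 16210) - (60 - 858) = 1/(-1568 - 16210) - 1*(-798) = 1/(-17778) + 798 = -1/17778 + 798 = 14186843/17778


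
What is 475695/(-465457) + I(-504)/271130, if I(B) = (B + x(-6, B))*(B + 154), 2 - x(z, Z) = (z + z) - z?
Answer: -4817185015/12619935641 ≈ -0.38171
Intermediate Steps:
x(z, Z) = 2 - z (x(z, Z) = 2 - ((z + z) - z) = 2 - (2*z - z) = 2 - z)
I(B) = (8 + B)*(154 + B) (I(B) = (B + (2 - 1*(-6)))*(B + 154) = (B + (2 + 6))*(154 + B) = (B + 8)*(154 + B) = (8 + B)*(154 + B))
475695/(-465457) + I(-504)/271130 = 475695/(-465457) + (1232 + (-504)**2 + 162*(-504))/271130 = 475695*(-1/465457) + (1232 + 254016 - 81648)*(1/271130) = -475695/465457 + 173600*(1/271130) = -475695/465457 + 17360/27113 = -4817185015/12619935641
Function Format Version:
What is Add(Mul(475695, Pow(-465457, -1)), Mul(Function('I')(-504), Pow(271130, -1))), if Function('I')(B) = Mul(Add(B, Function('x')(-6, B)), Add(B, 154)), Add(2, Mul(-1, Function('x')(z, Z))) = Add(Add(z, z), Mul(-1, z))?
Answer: Rational(-4817185015, 12619935641) ≈ -0.38171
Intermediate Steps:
Function('x')(z, Z) = Add(2, Mul(-1, z)) (Function('x')(z, Z) = Add(2, Mul(-1, Add(Add(z, z), Mul(-1, z)))) = Add(2, Mul(-1, Add(Mul(2, z), Mul(-1, z)))) = Add(2, Mul(-1, z)))
Function('I')(B) = Mul(Add(8, B), Add(154, B)) (Function('I')(B) = Mul(Add(B, Add(2, Mul(-1, -6))), Add(B, 154)) = Mul(Add(B, Add(2, 6)), Add(154, B)) = Mul(Add(B, 8), Add(154, B)) = Mul(Add(8, B), Add(154, B)))
Add(Mul(475695, Pow(-465457, -1)), Mul(Function('I')(-504), Pow(271130, -1))) = Add(Mul(475695, Pow(-465457, -1)), Mul(Add(1232, Pow(-504, 2), Mul(162, -504)), Pow(271130, -1))) = Add(Mul(475695, Rational(-1, 465457)), Mul(Add(1232, 254016, -81648), Rational(1, 271130))) = Add(Rational(-475695, 465457), Mul(173600, Rational(1, 271130))) = Add(Rational(-475695, 465457), Rational(17360, 27113)) = Rational(-4817185015, 12619935641)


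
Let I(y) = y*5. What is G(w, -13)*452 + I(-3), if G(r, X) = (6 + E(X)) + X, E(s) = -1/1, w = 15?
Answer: -3631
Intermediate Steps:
E(s) = -1 (E(s) = -1*1 = -1)
G(r, X) = 5 + X (G(r, X) = (6 - 1) + X = 5 + X)
I(y) = 5*y
G(w, -13)*452 + I(-3) = (5 - 13)*452 + 5*(-3) = -8*452 - 15 = -3616 - 15 = -3631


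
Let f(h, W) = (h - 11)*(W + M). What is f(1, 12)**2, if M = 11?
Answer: 52900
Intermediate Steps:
f(h, W) = (-11 + h)*(11 + W) (f(h, W) = (h - 11)*(W + 11) = (-11 + h)*(11 + W))
f(1, 12)**2 = (-121 - 11*12 + 11*1 + 12*1)**2 = (-121 - 132 + 11 + 12)**2 = (-230)**2 = 52900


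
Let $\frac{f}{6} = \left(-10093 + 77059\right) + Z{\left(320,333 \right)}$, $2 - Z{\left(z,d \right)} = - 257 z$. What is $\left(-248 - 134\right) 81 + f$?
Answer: $864306$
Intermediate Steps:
$Z{\left(z,d \right)} = 2 + 257 z$ ($Z{\left(z,d \right)} = 2 - - 257 z = 2 + 257 z$)
$f = 895248$ ($f = 6 \left(\left(-10093 + 77059\right) + \left(2 + 257 \cdot 320\right)\right) = 6 \left(66966 + \left(2 + 82240\right)\right) = 6 \left(66966 + 82242\right) = 6 \cdot 149208 = 895248$)
$\left(-248 - 134\right) 81 + f = \left(-248 - 134\right) 81 + 895248 = \left(-382\right) 81 + 895248 = -30942 + 895248 = 864306$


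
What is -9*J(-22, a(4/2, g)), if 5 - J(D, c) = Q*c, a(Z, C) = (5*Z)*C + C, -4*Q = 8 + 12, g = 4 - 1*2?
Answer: -1035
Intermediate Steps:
g = 2 (g = 4 - 2 = 2)
Q = -5 (Q = -(8 + 12)/4 = -1/4*20 = -5)
a(Z, C) = C + 5*C*Z (a(Z, C) = 5*C*Z + C = C + 5*C*Z)
J(D, c) = 5 + 5*c (J(D, c) = 5 - (-5)*c = 5 + 5*c)
-9*J(-22, a(4/2, g)) = -9*(5 + 5*(2*(1 + 5*(4/2)))) = -9*(5 + 5*(2*(1 + 5*(4*(1/2))))) = -9*(5 + 5*(2*(1 + 5*2))) = -9*(5 + 5*(2*(1 + 10))) = -9*(5 + 5*(2*11)) = -9*(5 + 5*22) = -9*(5 + 110) = -9*115 = -1035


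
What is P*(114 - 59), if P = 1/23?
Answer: 55/23 ≈ 2.3913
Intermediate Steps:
P = 1/23 ≈ 0.043478
P*(114 - 59) = (114 - 59)/23 = (1/23)*55 = 55/23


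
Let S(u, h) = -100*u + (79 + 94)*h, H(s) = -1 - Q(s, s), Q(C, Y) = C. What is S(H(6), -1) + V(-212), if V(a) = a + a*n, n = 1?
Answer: 103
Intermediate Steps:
H(s) = -1 - s
V(a) = 2*a (V(a) = a + a*1 = a + a = 2*a)
S(u, h) = -100*u + 173*h
S(H(6), -1) + V(-212) = (-100*(-1 - 1*6) + 173*(-1)) + 2*(-212) = (-100*(-1 - 6) - 173) - 424 = (-100*(-7) - 173) - 424 = (700 - 173) - 424 = 527 - 424 = 103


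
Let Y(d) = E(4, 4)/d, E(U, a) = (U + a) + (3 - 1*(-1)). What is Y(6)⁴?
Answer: 16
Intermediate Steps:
E(U, a) = 4 + U + a (E(U, a) = (U + a) + (3 + 1) = (U + a) + 4 = 4 + U + a)
Y(d) = 12/d (Y(d) = (4 + 4 + 4)/d = 12/d)
Y(6)⁴ = (12/6)⁴ = (12*(⅙))⁴ = 2⁴ = 16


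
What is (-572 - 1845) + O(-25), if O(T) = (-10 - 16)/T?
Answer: -60399/25 ≈ -2416.0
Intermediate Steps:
O(T) = -26/T
(-572 - 1845) + O(-25) = (-572 - 1845) - 26/(-25) = -2417 - 26*(-1/25) = -2417 + 26/25 = -60399/25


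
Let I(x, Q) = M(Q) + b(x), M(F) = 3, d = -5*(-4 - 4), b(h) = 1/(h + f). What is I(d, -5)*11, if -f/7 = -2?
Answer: 1793/54 ≈ 33.204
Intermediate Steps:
f = 14 (f = -7*(-2) = 14)
b(h) = 1/(14 + h) (b(h) = 1/(h + 14) = 1/(14 + h))
d = 40 (d = -5*(-8) = 40)
I(x, Q) = 3 + 1/(14 + x)
I(d, -5)*11 = ((43 + 3*40)/(14 + 40))*11 = ((43 + 120)/54)*11 = ((1/54)*163)*11 = (163/54)*11 = 1793/54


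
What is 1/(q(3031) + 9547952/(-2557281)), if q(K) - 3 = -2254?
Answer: -2557281/5765987483 ≈ -0.00044351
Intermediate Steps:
q(K) = -2251 (q(K) = 3 - 2254 = -2251)
1/(q(3031) + 9547952/(-2557281)) = 1/(-2251 + 9547952/(-2557281)) = 1/(-2251 + 9547952*(-1/2557281)) = 1/(-2251 - 9547952/2557281) = 1/(-5765987483/2557281) = -2557281/5765987483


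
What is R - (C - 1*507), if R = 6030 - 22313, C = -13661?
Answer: -2115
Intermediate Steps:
R = -16283
R - (C - 1*507) = -16283 - (-13661 - 1*507) = -16283 - (-13661 - 507) = -16283 - 1*(-14168) = -16283 + 14168 = -2115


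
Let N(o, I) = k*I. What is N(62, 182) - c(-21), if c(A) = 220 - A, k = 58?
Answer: 10315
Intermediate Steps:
N(o, I) = 58*I
N(62, 182) - c(-21) = 58*182 - (220 - 1*(-21)) = 10556 - (220 + 21) = 10556 - 1*241 = 10556 - 241 = 10315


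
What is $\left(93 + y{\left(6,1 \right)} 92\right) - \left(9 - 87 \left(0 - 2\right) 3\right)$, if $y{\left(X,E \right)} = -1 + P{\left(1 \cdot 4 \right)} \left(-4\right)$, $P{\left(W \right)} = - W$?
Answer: $942$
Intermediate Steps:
$y{\left(X,E \right)} = 15$ ($y{\left(X,E \right)} = -1 + - 1 \cdot 4 \left(-4\right) = -1 + \left(-1\right) 4 \left(-4\right) = -1 - -16 = -1 + 16 = 15$)
$\left(93 + y{\left(6,1 \right)} 92\right) - \left(9 - 87 \left(0 - 2\right) 3\right) = \left(93 + 15 \cdot 92\right) - \left(9 - 87 \left(0 - 2\right) 3\right) = \left(93 + 1380\right) - \left(9 - 87 \left(\left(-2\right) 3\right)\right) = 1473 - \left(9 - -522\right) = 1473 - \left(9 + 522\right) = 1473 - 531 = 942$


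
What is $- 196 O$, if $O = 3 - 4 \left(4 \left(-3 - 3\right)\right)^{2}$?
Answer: $450996$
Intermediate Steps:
$O = -2301$ ($O = 3 - 4 \left(4 \left(-6\right)\right)^{2} = 3 - 4 \left(-24\right)^{2} = 3 - 2304 = -2301$)
$- 196 O = \left(-196\right) \left(-2301\right) = 450996$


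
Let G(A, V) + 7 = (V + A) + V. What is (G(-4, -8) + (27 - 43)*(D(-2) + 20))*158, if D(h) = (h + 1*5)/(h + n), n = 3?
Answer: -62410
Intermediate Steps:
G(A, V) = -7 + A + 2*V (G(A, V) = -7 + ((V + A) + V) = -7 + ((A + V) + V) = -7 + (A + 2*V) = -7 + A + 2*V)
D(h) = (5 + h)/(3 + h) (D(h) = (h + 1*5)/(h + 3) = (h + 5)/(3 + h) = (5 + h)/(3 + h))
(G(-4, -8) + (27 - 43)*(D(-2) + 20))*158 = ((-7 - 4 + 2*(-8)) + (27 - 43)*((5 - 2)/(3 - 2) + 20))*158 = ((-7 - 4 - 16) - 16*(3/1 + 20))*158 = (-27 - 16*(1*3 + 20))*158 = (-27 - 16*(3 + 20))*158 = (-27 - 16*23)*158 = (-27 - 368)*158 = -395*158 = -62410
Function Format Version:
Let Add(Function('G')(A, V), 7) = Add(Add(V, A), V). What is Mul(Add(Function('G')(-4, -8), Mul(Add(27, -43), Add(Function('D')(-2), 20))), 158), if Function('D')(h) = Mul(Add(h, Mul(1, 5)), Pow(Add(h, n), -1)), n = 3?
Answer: -62410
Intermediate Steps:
Function('G')(A, V) = Add(-7, A, Mul(2, V)) (Function('G')(A, V) = Add(-7, Add(Add(V, A), V)) = Add(-7, Add(Add(A, V), V)) = Add(-7, Add(A, Mul(2, V))) = Add(-7, A, Mul(2, V)))
Function('D')(h) = Mul(Pow(Add(3, h), -1), Add(5, h)) (Function('D')(h) = Mul(Add(h, Mul(1, 5)), Pow(Add(h, 3), -1)) = Mul(Add(h, 5), Pow(Add(3, h), -1)) = Mul(Add(5, h), Pow(Add(3, h), -1)) = Mul(Pow(Add(3, h), -1), Add(5, h)))
Mul(Add(Function('G')(-4, -8), Mul(Add(27, -43), Add(Function('D')(-2), 20))), 158) = Mul(Add(Add(-7, -4, Mul(2, -8)), Mul(Add(27, -43), Add(Mul(Pow(Add(3, -2), -1), Add(5, -2)), 20))), 158) = Mul(Add(Add(-7, -4, -16), Mul(-16, Add(Mul(Pow(1, -1), 3), 20))), 158) = Mul(Add(-27, Mul(-16, Add(Mul(1, 3), 20))), 158) = Mul(Add(-27, Mul(-16, Add(3, 20))), 158) = Mul(Add(-27, Mul(-16, 23)), 158) = Mul(Add(-27, -368), 158) = Mul(-395, 158) = -62410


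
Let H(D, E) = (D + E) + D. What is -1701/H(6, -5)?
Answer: -243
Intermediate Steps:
H(D, E) = E + 2*D
-1701/H(6, -5) = -1701/(-5 + 2*6) = -1701/(-5 + 12) = -1701/7 = -63*27/7 = -243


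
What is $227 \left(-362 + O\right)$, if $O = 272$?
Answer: $-20430$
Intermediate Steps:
$227 \left(-362 + O\right) = 227 \left(-362 + 272\right) = 227 \left(-90\right) = -20430$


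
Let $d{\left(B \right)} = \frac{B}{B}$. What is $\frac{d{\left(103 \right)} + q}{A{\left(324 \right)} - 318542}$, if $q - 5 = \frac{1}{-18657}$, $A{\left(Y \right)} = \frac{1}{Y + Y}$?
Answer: $- \frac{2686584}{142632913565} \approx -1.8836 \cdot 10^{-5}$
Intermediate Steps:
$A{\left(Y \right)} = \frac{1}{2 Y}$
$d{\left(B \right)} = 1$
$q = \frac{93284}{18657}$ ($q = 5 + \frac{1}{-18657} = 5 - \frac{1}{18657} = \frac{93284}{18657} \approx 4.9999$)
$\frac{d{\left(103 \right)} + q}{A{\left(324 \right)} - 318542} = \frac{1 + \frac{93284}{18657}}{\frac{1}{2 \cdot 324} - 318542} = \frac{111941}{18657 \left(\frac{1}{2} \cdot \frac{1}{324} - 318542\right)} = \frac{111941}{18657 \left(\frac{1}{648} - 318542\right)} = \frac{111941}{18657 \left(- \frac{206415215}{648}\right)} = \frac{111941}{18657} \left(- \frac{648}{206415215}\right) = - \frac{2686584}{142632913565}$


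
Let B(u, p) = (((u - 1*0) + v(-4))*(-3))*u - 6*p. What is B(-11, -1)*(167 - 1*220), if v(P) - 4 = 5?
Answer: 3180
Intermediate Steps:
v(P) = 9 (v(P) = 4 + 5 = 9)
B(u, p) = -6*p + u*(-27 - 3*u) (B(u, p) = (((u - 1*0) + 9)*(-3))*u - 6*p = (((u + 0) + 9)*(-3))*u - 6*p = ((u + 9)*(-3))*u - 6*p = ((9 + u)*(-3))*u - 6*p = (-27 - 3*u)*u - 6*p = u*(-27 - 3*u) - 6*p = -6*p + u*(-27 - 3*u))
B(-11, -1)*(167 - 1*220) = (-27*(-11) - 6*(-1) - 3*(-11)²)*(167 - 1*220) = (297 + 6 - 3*121)*(167 - 220) = (297 + 6 - 363)*(-53) = -60*(-53) = 3180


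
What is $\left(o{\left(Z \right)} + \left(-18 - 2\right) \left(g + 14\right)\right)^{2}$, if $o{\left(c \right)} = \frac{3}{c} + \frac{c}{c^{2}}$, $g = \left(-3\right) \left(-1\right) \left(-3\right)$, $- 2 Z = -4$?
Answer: $9604$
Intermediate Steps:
$Z = 2$ ($Z = \left(- \frac{1}{2}\right) \left(-4\right) = 2$)
$g = -9$ ($g = 3 \left(-3\right) = -9$)
$o{\left(c \right)} = \frac{4}{c}$ ($o{\left(c \right)} = \frac{3}{c} + \frac{c}{c^{2}} = \frac{3}{c} + \frac{1}{c} = \frac{4}{c}$)
$\left(o{\left(Z \right)} + \left(-18 - 2\right) \left(g + 14\right)\right)^{2} = \left(\frac{4}{2} + \left(-18 - 2\right) \left(-9 + 14\right)\right)^{2} = \left(4 \cdot \frac{1}{2} - 100\right)^{2} = \left(2 - 100\right)^{2} = \left(-98\right)^{2} = 9604$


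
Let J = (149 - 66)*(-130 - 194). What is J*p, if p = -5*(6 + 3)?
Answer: 1210140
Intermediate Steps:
J = -26892 (J = 83*(-324) = -26892)
p = -45 (p = -5*9 = -45)
J*p = -26892*(-45) = 1210140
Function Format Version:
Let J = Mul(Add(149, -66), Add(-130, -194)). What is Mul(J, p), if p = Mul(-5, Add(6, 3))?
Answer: 1210140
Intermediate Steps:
J = -26892 (J = Mul(83, -324) = -26892)
p = -45 (p = Mul(-5, 9) = -45)
Mul(J, p) = Mul(-26892, -45) = 1210140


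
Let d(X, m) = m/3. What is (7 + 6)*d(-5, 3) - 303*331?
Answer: -100280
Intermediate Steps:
d(X, m) = m/3 (d(X, m) = m*(⅓) = m/3)
(7 + 6)*d(-5, 3) - 303*331 = (7 + 6)*((⅓)*3) - 303*331 = 13*1 - 100293 = 13 - 100293 = -100280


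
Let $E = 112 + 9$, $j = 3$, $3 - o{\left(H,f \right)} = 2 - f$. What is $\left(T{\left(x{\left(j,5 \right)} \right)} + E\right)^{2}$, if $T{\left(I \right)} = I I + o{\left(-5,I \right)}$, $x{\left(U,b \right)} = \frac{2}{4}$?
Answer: $\frac{241081}{16} \approx 15068.0$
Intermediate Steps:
$o{\left(H,f \right)} = 1 + f$ ($o{\left(H,f \right)} = 3 - \left(2 - f\right) = 3 + \left(-2 + f\right) = 1 + f$)
$x{\left(U,b \right)} = \frac{1}{2}$ ($x{\left(U,b \right)} = 2 \cdot \frac{1}{4} = \frac{1}{2}$)
$T{\left(I \right)} = 1 + I + I^{2}$ ($T{\left(I \right)} = I I + \left(1 + I\right) = I^{2} + \left(1 + I\right) = 1 + I + I^{2}$)
$E = 121$
$\left(T{\left(x{\left(j,5 \right)} \right)} + E\right)^{2} = \left(\left(1 + \frac{1}{2} + \left(\frac{1}{2}\right)^{2}\right) + 121\right)^{2} = \left(\left(1 + \frac{1}{2} + \frac{1}{4}\right) + 121\right)^{2} = \left(\frac{7}{4} + 121\right)^{2} = \left(\frac{491}{4}\right)^{2} = \frac{241081}{16}$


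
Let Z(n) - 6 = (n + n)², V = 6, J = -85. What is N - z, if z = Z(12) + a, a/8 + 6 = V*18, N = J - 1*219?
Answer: -1702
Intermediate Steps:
Z(n) = 6 + 4*n² (Z(n) = 6 + (n + n)² = 6 + (2*n)² = 6 + 4*n²)
N = -304 (N = -85 - 1*219 = -85 - 219 = -304)
a = 816 (a = -48 + 8*(6*18) = -48 + 8*108 = -48 + 864 = 816)
z = 1398 (z = (6 + 4*12²) + 816 = (6 + 4*144) + 816 = (6 + 576) + 816 = 582 + 816 = 1398)
N - z = -304 - 1*1398 = -304 - 1398 = -1702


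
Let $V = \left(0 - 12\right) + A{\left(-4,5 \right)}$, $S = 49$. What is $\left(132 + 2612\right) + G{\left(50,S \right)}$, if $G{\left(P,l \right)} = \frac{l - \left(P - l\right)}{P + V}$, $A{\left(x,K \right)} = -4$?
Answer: $\frac{46672}{17} \approx 2745.4$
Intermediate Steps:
$V = -16$ ($V = \left(0 - 12\right) - 4 = -12 - 4 = -16$)
$G{\left(P,l \right)} = \frac{- P + 2 l}{-16 + P}$ ($G{\left(P,l \right)} = \frac{l - \left(P - l\right)}{P - 16} = \frac{- P + 2 l}{-16 + P}$)
$\left(132 + 2612\right) + G{\left(50,S \right)} = \left(132 + 2612\right) + \frac{\left(-1\right) 50 + 2 \cdot 49}{-16 + 50} = 2744 + \frac{-50 + 98}{34} = 2744 + \frac{1}{34} \cdot 48 = 2744 + \frac{24}{17} = \frac{46672}{17}$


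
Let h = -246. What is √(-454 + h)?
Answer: 10*I*√7 ≈ 26.458*I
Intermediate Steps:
√(-454 + h) = √(-454 - 246) = √(-700) = 10*I*√7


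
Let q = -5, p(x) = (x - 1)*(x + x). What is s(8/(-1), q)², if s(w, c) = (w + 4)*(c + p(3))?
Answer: 784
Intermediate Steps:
p(x) = 2*x*(-1 + x) (p(x) = (-1 + x)*(2*x) = 2*x*(-1 + x))
s(w, c) = (4 + w)*(12 + c) (s(w, c) = (w + 4)*(c + 2*3*(-1 + 3)) = (4 + w)*(c + 2*3*2) = (4 + w)*(c + 12) = (4 + w)*(12 + c))
s(8/(-1), q)² = (48 + 4*(-5) + 12*(8/(-1)) - 40/(-1))² = (48 - 20 + 12*(8*(-1)) - 40*(-1))² = (48 - 20 + 12*(-8) - 5*(-8))² = (48 - 20 - 96 + 40)² = (-28)² = 784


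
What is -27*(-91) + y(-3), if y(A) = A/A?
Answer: 2458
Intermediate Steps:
y(A) = 1
-27*(-91) + y(-3) = -27*(-91) + 1 = 2457 + 1 = 2458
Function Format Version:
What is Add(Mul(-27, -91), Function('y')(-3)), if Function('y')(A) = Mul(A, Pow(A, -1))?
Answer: 2458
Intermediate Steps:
Function('y')(A) = 1
Add(Mul(-27, -91), Function('y')(-3)) = Add(Mul(-27, -91), 1) = Add(2457, 1) = 2458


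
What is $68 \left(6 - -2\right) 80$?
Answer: $43520$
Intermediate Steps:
$68 \left(6 - -2\right) 80 = 68 \left(6 + 2\right) 80 = 68 \cdot 8 \cdot 80 = 544 \cdot 80 = 43520$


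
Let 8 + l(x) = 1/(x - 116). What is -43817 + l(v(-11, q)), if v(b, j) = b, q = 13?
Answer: -5565776/127 ≈ -43825.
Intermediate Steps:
l(x) = -8 + 1/(-116 + x) (l(x) = -8 + 1/(x - 116) = -8 + 1/(-116 + x))
-43817 + l(v(-11, q)) = -43817 + (929 - 8*(-11))/(-116 - 11) = -43817 + (929 + 88)/(-127) = -43817 - 1/127*1017 = -43817 - 1017/127 = -5565776/127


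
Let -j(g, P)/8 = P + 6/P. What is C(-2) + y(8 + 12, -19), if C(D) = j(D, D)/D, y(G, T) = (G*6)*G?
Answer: 2380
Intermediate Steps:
j(g, P) = -48/P - 8*P (j(g, P) = -8*(P + 6/P) = -48/P - 8*P)
y(G, T) = 6*G**2 (y(G, T) = (6*G)*G = 6*G**2)
C(D) = (-48/D - 8*D)/D
C(-2) + y(8 + 12, -19) = (-8 - 48/(-2)**2) + 6*(8 + 12)**2 = (-8 - 48*1/4) + 6*20**2 = (-8 - 12) + 6*400 = -20 + 2400 = 2380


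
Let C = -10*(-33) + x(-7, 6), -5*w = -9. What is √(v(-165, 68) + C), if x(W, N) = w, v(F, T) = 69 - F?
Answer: √14145/5 ≈ 23.787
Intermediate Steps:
w = 9/5 (w = -⅕*(-9) = 9/5 ≈ 1.8000)
x(W, N) = 9/5
C = 1659/5 (C = -10*(-33) + 9/5 = 330 + 9/5 = 1659/5 ≈ 331.80)
√(v(-165, 68) + C) = √((69 - 1*(-165)) + 1659/5) = √((69 + 165) + 1659/5) = √(234 + 1659/5) = √(2829/5) = √14145/5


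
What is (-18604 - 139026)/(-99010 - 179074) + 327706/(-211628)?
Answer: -3610679604/3678147547 ≈ -0.98166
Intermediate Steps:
(-18604 - 139026)/(-99010 - 179074) + 327706/(-211628) = -157630/(-278084) + 327706*(-1/211628) = -157630*(-1/278084) - 163853/105814 = 78815/139042 - 163853/105814 = -3610679604/3678147547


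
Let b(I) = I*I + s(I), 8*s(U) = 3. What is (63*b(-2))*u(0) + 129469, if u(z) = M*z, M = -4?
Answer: 129469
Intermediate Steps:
s(U) = 3/8 (s(U) = (1/8)*3 = 3/8)
u(z) = -4*z
b(I) = 3/8 + I**2 (b(I) = I*I + 3/8 = I**2 + 3/8 = 3/8 + I**2)
(63*b(-2))*u(0) + 129469 = (63*(3/8 + (-2)**2))*(-4*0) + 129469 = (63*(3/8 + 4))*0 + 129469 = (63*(35/8))*0 + 129469 = (2205/8)*0 + 129469 = 0 + 129469 = 129469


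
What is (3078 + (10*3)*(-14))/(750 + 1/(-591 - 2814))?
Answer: 9050490/2553749 ≈ 3.5440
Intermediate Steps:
(3078 + (10*3)*(-14))/(750 + 1/(-591 - 2814)) = (3078 + 30*(-14))/(750 + 1/(-3405)) = (3078 - 420)/(750 - 1/3405) = 2658/(2553749/3405) = 2658*(3405/2553749) = 9050490/2553749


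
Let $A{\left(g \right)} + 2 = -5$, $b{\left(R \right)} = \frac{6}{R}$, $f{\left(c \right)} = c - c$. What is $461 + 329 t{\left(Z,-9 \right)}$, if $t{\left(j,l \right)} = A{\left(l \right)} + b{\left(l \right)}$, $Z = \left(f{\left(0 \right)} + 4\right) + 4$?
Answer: $- \frac{6184}{3} \approx -2061.3$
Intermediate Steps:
$f{\left(c \right)} = 0$
$Z = 8$ ($Z = \left(0 + 4\right) + 4 = 4 + 4 = 8$)
$A{\left(g \right)} = -7$ ($A{\left(g \right)} = -2 - 5 = -7$)
$t{\left(j,l \right)} = -7 + \frac{6}{l}$
$461 + 329 t{\left(Z,-9 \right)} = 461 + 329 \left(-7 + \frac{6}{-9}\right) = 461 + 329 \left(-7 + 6 \left(- \frac{1}{9}\right)\right) = 461 + 329 \left(-7 - \frac{2}{3}\right) = 461 + 329 \left(- \frac{23}{3}\right) = 461 - \frac{7567}{3} = - \frac{6184}{3}$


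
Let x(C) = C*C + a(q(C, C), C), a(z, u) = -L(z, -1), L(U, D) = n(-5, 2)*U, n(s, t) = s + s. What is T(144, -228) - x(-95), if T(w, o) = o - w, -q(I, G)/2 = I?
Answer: -11297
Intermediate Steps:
q(I, G) = -2*I
n(s, t) = 2*s
L(U, D) = -10*U (L(U, D) = (2*(-5))*U = -10*U)
a(z, u) = 10*z (a(z, u) = -(-10)*z = 10*z)
x(C) = C² - 20*C (x(C) = C*C + 10*(-2*C) = C² - 20*C)
T(144, -228) - x(-95) = (-228 - 1*144) - (-95)*(-20 - 95) = (-228 - 144) - (-95)*(-115) = -372 - 1*10925 = -372 - 10925 = -11297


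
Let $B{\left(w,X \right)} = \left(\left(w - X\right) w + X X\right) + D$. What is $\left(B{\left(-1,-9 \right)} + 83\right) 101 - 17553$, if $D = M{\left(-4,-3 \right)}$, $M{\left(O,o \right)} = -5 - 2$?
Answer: $-2504$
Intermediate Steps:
$M{\left(O,o \right)} = -7$
$D = -7$
$B{\left(w,X \right)} = -7 + X^{2} + w \left(w - X\right)$ ($B{\left(w,X \right)} = \left(\left(w - X\right) w + X X\right) - 7 = \left(w \left(w - X\right) + X^{2}\right) - 7 = \left(X^{2} + w \left(w - X\right)\right) - 7 = -7 + X^{2} + w \left(w - X\right)$)
$\left(B{\left(-1,-9 \right)} + 83\right) 101 - 17553 = \left(\left(-7 + \left(-9\right)^{2} + \left(-1\right)^{2} - \left(-9\right) \left(-1\right)\right) + 83\right) 101 - 17553 = \left(\left(-7 + 81 + 1 - 9\right) + 83\right) 101 - 17553 = \left(66 + 83\right) 101 - 17553 = 149 \cdot 101 - 17553 = 15049 - 17553 = -2504$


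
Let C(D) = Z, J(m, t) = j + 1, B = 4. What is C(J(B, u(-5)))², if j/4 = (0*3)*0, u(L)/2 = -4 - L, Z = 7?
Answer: 49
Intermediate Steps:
u(L) = -8 - 2*L (u(L) = 2*(-4 - L) = -8 - 2*L)
j = 0 (j = 4*((0*3)*0) = 4*(0*0) = 4*0 = 0)
J(m, t) = 1 (J(m, t) = 0 + 1 = 1)
C(D) = 7
C(J(B, u(-5)))² = 7² = 49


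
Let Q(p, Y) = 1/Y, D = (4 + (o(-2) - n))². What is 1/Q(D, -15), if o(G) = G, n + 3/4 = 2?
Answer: -15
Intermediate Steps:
n = 5/4 (n = -¾ + 2 = 5/4 ≈ 1.2500)
D = 9/16 (D = (4 + (-2 - 1*5/4))² = (4 + (-2 - 5/4))² = (4 - 13/4)² = (¾)² = 9/16 ≈ 0.56250)
1/Q(D, -15) = 1/(1/(-15)) = 1/(-1/15) = -15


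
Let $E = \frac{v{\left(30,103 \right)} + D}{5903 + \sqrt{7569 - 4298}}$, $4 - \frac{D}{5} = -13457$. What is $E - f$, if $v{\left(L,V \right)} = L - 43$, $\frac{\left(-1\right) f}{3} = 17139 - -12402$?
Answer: $\frac{1544106010325}{17421069} - \frac{33646 \sqrt{3271}}{17421069} \approx 88634.0$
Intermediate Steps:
$D = 67305$ ($D = 20 - -67285 = 20 + 67285 = 67305$)
$f = -88623$ ($f = - 3 \left(17139 - -12402\right) = - 3 \left(17139 + 12402\right) = \left(-3\right) 29541 = -88623$)
$v{\left(L,V \right)} = -43 + L$ ($v{\left(L,V \right)} = L - 43 = -43 + L$)
$E = \frac{67292}{5903 + \sqrt{3271}}$ ($E = \frac{\left(-43 + 30\right) + 67305}{5903 + \sqrt{7569 - 4298}} = \frac{-13 + 67305}{5903 + \sqrt{3271}} = \frac{67292}{5903 + \sqrt{3271}} \approx 11.29$)
$E - f = \left(\frac{198612338}{17421069} - \frac{33646 \sqrt{3271}}{17421069}\right) - -88623 = \left(\frac{198612338}{17421069} - \frac{33646 \sqrt{3271}}{17421069}\right) + 88623 = \frac{1544106010325}{17421069} - \frac{33646 \sqrt{3271}}{17421069}$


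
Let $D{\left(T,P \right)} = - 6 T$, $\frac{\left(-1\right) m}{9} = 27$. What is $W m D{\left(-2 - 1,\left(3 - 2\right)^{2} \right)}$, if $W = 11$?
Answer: $-48114$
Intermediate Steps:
$m = -243$ ($m = \left(-9\right) 27 = -243$)
$W m D{\left(-2 - 1,\left(3 - 2\right)^{2} \right)} = 11 \left(-243\right) \left(- 6 \left(-2 - 1\right)\right) = - 2673 \left(\left(-6\right) \left(-3\right)\right) = \left(-2673\right) 18 = -48114$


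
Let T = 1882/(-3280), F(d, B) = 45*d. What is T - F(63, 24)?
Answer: -4650341/1640 ≈ -2835.6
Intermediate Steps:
T = -941/1640 (T = 1882*(-1/3280) = -941/1640 ≈ -0.57378)
T - F(63, 24) = -941/1640 - 45*63 = -941/1640 - 1*2835 = -941/1640 - 2835 = -4650341/1640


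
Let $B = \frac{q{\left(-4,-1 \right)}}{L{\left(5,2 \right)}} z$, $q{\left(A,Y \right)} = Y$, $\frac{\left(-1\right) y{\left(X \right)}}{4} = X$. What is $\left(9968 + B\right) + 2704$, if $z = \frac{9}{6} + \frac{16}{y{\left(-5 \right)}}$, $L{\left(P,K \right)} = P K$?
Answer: $\frac{1267177}{100} \approx 12672.0$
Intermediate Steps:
$y{\left(X \right)} = - 4 X$
$L{\left(P,K \right)} = K P$
$z = \frac{23}{10}$ ($z = \frac{9}{6} + \frac{16}{\left(-4\right) \left(-5\right)} = 9 \cdot \frac{1}{6} + \frac{16}{20} = \frac{3}{2} + 16 \cdot \frac{1}{20} = \frac{3}{2} + \frac{4}{5} = \frac{23}{10} \approx 2.3$)
$B = - \frac{23}{100}$ ($B = \frac{1}{2 \cdot 5} \left(-1\right) \frac{23}{10} = \frac{1}{10} \left(-1\right) \frac{23}{10} = \left(- \frac{1}{10}\right) \frac{23}{10} = - \frac{23}{100} \approx -0.23$)
$\left(9968 + B\right) + 2704 = \left(9968 - \frac{23}{100}\right) + 2704 = \frac{996777}{100} + 2704 = \frac{1267177}{100}$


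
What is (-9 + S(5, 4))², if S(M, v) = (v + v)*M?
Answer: 961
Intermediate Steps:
S(M, v) = 2*M*v (S(M, v) = (2*v)*M = 2*M*v)
(-9 + S(5, 4))² = (-9 + 2*5*4)² = (-9 + 40)² = 31² = 961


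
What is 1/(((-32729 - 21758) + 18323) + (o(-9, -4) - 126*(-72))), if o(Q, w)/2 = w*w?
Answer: -1/27060 ≈ -3.6955e-5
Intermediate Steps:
o(Q, w) = 2*w² (o(Q, w) = 2*(w*w) = 2*w²)
1/(((-32729 - 21758) + 18323) + (o(-9, -4) - 126*(-72))) = 1/(((-32729 - 21758) + 18323) + (2*(-4)² - 126*(-72))) = 1/((-54487 + 18323) + (2*16 + 9072)) = 1/(-36164 + (32 + 9072)) = 1/(-36164 + 9104) = 1/(-27060) = -1/27060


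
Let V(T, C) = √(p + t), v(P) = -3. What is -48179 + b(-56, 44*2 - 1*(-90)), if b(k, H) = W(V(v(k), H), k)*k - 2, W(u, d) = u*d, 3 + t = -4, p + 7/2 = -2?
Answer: -48181 + 7840*I*√2 ≈ -48181.0 + 11087.0*I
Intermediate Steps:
p = -11/2 (p = -7/2 - 2 = -11/2 ≈ -5.5000)
t = -7 (t = -3 - 4 = -7)
V(T, C) = 5*I*√2/2 (V(T, C) = √(-11/2 - 7) = √(-25/2) = 5*I*√2/2)
W(u, d) = d*u
b(k, H) = -2 + 5*I*√2*k²/2 (b(k, H) = (k*(5*I*√2/2))*k - 2 = (5*I*k*√2/2)*k - 2 = 5*I*√2*k²/2 - 2 = -2 + 5*I*√2*k²/2)
-48179 + b(-56, 44*2 - 1*(-90)) = -48179 + (-2 + (5/2)*I*√2*(-56)²) = -48179 + (-2 + (5/2)*I*√2*3136) = -48179 + (-2 + 7840*I*√2) = -48181 + 7840*I*√2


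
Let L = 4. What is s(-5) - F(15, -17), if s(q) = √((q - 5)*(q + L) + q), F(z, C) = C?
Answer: 17 + √5 ≈ 19.236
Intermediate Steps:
s(q) = √(q + (-5 + q)*(4 + q)) (s(q) = √((q - 5)*(q + 4) + q) = √((-5 + q)*(4 + q) + q) = √(q + (-5 + q)*(4 + q)))
s(-5) - F(15, -17) = √(-20 + (-5)²) - 1*(-17) = √(-20 + 25) + 17 = √5 + 17 = 17 + √5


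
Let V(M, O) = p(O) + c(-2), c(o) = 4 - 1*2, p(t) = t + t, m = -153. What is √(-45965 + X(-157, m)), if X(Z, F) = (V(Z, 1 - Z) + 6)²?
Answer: √59011 ≈ 242.92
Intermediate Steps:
p(t) = 2*t
c(o) = 2 (c(o) = 4 - 2 = 2)
V(M, O) = 2 + 2*O (V(M, O) = 2*O + 2 = 2 + 2*O)
X(Z, F) = (10 - 2*Z)² (X(Z, F) = ((2 + 2*(1 - Z)) + 6)² = ((2 + (2 - 2*Z)) + 6)² = ((4 - 2*Z) + 6)² = (10 - 2*Z)²)
√(-45965 + X(-157, m)) = √(-45965 + 4*(-5 - 157)²) = √(-45965 + 4*(-162)²) = √(-45965 + 4*26244) = √(-45965 + 104976) = √59011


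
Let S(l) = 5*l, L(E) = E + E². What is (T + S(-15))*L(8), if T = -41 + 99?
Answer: -1224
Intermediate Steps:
T = 58
(T + S(-15))*L(8) = (58 + 5*(-15))*(8*(1 + 8)) = (58 - 75)*(8*9) = -17*72 = -1224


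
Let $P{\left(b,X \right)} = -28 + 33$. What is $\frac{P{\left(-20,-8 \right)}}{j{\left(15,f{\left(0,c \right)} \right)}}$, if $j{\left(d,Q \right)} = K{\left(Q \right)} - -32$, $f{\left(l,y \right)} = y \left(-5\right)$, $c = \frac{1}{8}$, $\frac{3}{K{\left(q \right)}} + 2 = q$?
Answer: $\frac{35}{216} \approx 0.16204$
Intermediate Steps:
$K{\left(q \right)} = \frac{3}{-2 + q}$
$c = \frac{1}{8} \approx 0.125$
$f{\left(l,y \right)} = - 5 y$
$j{\left(d,Q \right)} = 32 + \frac{3}{-2 + Q}$ ($j{\left(d,Q \right)} = \frac{3}{-2 + Q} - -32 = \frac{3}{-2 + Q} + 32 = 32 + \frac{3}{-2 + Q}$)
$P{\left(b,X \right)} = 5$
$\frac{P{\left(-20,-8 \right)}}{j{\left(15,f{\left(0,c \right)} \right)}} = \frac{5}{\frac{1}{-2 - \frac{5}{8}} \left(-61 + 32 \left(\left(-5\right) \frac{1}{8}\right)\right)} = \frac{5}{\frac{1}{-2 - \frac{5}{8}} \left(-61 + 32 \left(- \frac{5}{8}\right)\right)} = \frac{5}{\frac{1}{- \frac{21}{8}} \left(-61 - 20\right)} = \frac{5}{\left(- \frac{8}{21}\right) \left(-81\right)} = \frac{5}{\frac{216}{7}} = 5 \cdot \frac{7}{216} = \frac{35}{216}$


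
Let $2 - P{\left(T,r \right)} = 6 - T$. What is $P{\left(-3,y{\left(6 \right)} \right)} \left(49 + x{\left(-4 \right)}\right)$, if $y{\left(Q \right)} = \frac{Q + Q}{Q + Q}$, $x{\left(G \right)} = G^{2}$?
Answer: $-455$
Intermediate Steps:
$y{\left(Q \right)} = 1$ ($y{\left(Q \right)} = \frac{2 Q}{2 Q} = 2 Q \frac{1}{2 Q} = 1$)
$P{\left(T,r \right)} = -4 + T$ ($P{\left(T,r \right)} = 2 - \left(6 - T\right) = 2 + \left(-6 + T\right) = -4 + T$)
$P{\left(-3,y{\left(6 \right)} \right)} \left(49 + x{\left(-4 \right)}\right) = \left(-4 - 3\right) \left(49 + \left(-4\right)^{2}\right) = - 7 \left(49 + 16\right) = \left(-7\right) 65 = -455$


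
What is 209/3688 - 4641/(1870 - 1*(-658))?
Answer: -2073457/1165408 ≈ -1.7792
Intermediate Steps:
209/3688 - 4641/(1870 - 1*(-658)) = 209*(1/3688) - 4641/(1870 + 658) = 209/3688 - 4641/2528 = -2073457/1165408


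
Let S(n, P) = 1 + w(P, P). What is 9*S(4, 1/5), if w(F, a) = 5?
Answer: 54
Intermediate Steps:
S(n, P) = 6 (S(n, P) = 1 + 5 = 6)
9*S(4, 1/5) = 9*6 = 54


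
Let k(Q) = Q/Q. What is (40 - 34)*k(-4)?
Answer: 6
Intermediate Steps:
k(Q) = 1
(40 - 34)*k(-4) = (40 - 34)*1 = 6*1 = 6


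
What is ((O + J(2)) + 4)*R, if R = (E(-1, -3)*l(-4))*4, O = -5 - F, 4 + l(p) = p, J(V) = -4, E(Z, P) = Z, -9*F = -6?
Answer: -544/3 ≈ -181.33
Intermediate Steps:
F = ⅔ (F = -⅑*(-6) = ⅔ ≈ 0.66667)
l(p) = -4 + p
O = -17/3 (O = -5 - 1*⅔ = -5 - ⅔ = -17/3 ≈ -5.6667)
R = 32 (R = -(-4 - 4)*4 = -1*(-8)*4 = 8*4 = 32)
((O + J(2)) + 4)*R = ((-17/3 - 4) + 4)*32 = (-29/3 + 4)*32 = -17/3*32 = -544/3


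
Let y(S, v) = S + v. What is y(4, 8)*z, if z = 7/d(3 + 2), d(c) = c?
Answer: 84/5 ≈ 16.800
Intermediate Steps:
z = 7/5 (z = 7/(3 + 2) = 7/5 ≈ 1.4000)
y(4, 8)*z = (4 + 8)*(7/5) = 12*(7/5) = 84/5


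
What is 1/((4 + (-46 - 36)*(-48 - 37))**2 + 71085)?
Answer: 1/48707761 ≈ 2.0531e-8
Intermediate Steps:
1/((4 + (-46 - 36)*(-48 - 37))**2 + 71085) = 1/((4 - 82*(-85))**2 + 71085) = 1/((4 + 6970)**2 + 71085) = 1/(6974**2 + 71085) = 1/(48636676 + 71085) = 1/48707761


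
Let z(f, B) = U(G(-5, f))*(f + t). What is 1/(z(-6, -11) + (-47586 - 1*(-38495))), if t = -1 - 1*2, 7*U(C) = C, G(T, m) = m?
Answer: -7/63583 ≈ -0.00011009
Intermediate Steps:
U(C) = C/7
t = -3 (t = -1 - 2 = -3)
z(f, B) = f*(-3 + f)/7 (z(f, B) = (f/7)*(f - 3) = (f/7)*(-3 + f) = f*(-3 + f)/7)
1/(z(-6, -11) + (-47586 - 1*(-38495))) = 1/((1/7)*(-6)*(-3 - 6) + (-47586 - 1*(-38495))) = 1/((1/7)*(-6)*(-9) + (-47586 + 38495)) = 1/(54/7 - 9091) = 1/(-63583/7) = -7/63583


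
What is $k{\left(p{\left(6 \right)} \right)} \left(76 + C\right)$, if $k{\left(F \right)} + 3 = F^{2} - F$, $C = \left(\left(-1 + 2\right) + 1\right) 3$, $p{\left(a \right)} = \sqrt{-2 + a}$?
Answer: $-82$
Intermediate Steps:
$C = 6$ ($C = \left(1 + 1\right) 3 = 2 \cdot 3 = 6$)
$k{\left(F \right)} = -3 + F^{2} - F$ ($k{\left(F \right)} = -3 + \left(F^{2} - F\right) = -3 + F^{2} - F$)
$k{\left(p{\left(6 \right)} \right)} \left(76 + C\right) = \left(-3 + \left(\sqrt{-2 + 6}\right)^{2} - \sqrt{-2 + 6}\right) \left(76 + 6\right) = \left(-3 + \left(\sqrt{4}\right)^{2} - \sqrt{4}\right) 82 = \left(-3 + 2^{2} - 2\right) 82 = \left(-3 + 4 - 2\right) 82 = \left(-1\right) 82 = -82$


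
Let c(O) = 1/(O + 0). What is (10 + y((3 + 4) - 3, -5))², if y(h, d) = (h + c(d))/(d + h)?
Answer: 961/25 ≈ 38.440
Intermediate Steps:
c(O) = 1/O
y(h, d) = (h + 1/d)/(d + h)
(10 + y((3 + 4) - 3, -5))² = (10 + (1 - 5*((3 + 4) - 3))/((-5)*(-5 + ((3 + 4) - 3))))² = (10 - (1 - 5*(7 - 3))/(5*(-5 + (7 - 3))))² = (10 - (1 - 5*4)/(5*(-5 + 4)))² = (10 - ⅕*(1 - 20)/(-1))² = (10 - ⅕*(-1)*(-19))² = (10 - 19/5)² = (31/5)² = 961/25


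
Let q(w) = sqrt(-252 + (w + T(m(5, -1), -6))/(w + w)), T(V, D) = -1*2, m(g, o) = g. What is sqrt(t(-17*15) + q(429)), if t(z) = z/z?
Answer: sqrt(736164 + 858*I*sqrt(185146962))/858 ≈ 2.9061 + 2.7286*I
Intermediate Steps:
T(V, D) = -2
q(w) = sqrt(-252 + (-2 + w)/(2*w)) (q(w) = sqrt(-252 + (w - 2)/(w + w)) = sqrt(-252 + (-2 + w)/((2*w))) = sqrt(-252 + (-2 + w)*(1/(2*w))) = sqrt(-252 + (-2 + w)/(2*w)))
t(z) = 1
sqrt(t(-17*15) + q(429)) = sqrt(1 + sqrt(-1006 - 4/429)/2) = sqrt(1 + sqrt(-431578/429)/2) = sqrt(1 + (I*sqrt(185146962)/429)/2) = sqrt(1 + I*sqrt(185146962)/858)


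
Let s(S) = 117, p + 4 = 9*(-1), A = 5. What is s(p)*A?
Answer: 585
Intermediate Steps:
p = -13 (p = -4 + 9*(-1) = -4 - 9 = -13)
s(p)*A = 117*5 = 585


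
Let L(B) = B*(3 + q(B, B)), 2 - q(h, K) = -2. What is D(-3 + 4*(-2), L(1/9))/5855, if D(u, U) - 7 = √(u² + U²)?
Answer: 7/5855 + √394/10539 ≈ 0.0030790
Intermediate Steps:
q(h, K) = 4 (q(h, K) = 2 - 1*(-2) = 2 + 2 = 4)
L(B) = 7*B (L(B) = B*(3 + 4) = B*7 = 7*B)
D(u, U) = 7 + √(U² + u²) (D(u, U) = 7 + √(u² + U²) = 7 + √(U² + u²))
D(-3 + 4*(-2), L(1/9))/5855 = (7 + √((7/9)² + (-3 + 4*(-2))²))/5855 = (7 + √((7*(⅑))² + (-3 - 8)²))*(1/5855) = (7 + √((7/9)² + (-11)²))*(1/5855) = (7 + √(49/81 + 121))*(1/5855) = (7 + √(9850/81))*(1/5855) = (7 + 5*√394/9)*(1/5855) = 7/5855 + √394/10539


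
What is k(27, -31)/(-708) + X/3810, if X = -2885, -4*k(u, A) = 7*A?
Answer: -299903/359664 ≈ -0.83384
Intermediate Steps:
k(u, A) = -7*A/4
k(27, -31)/(-708) + X/3810 = -7/4*(-31)/(-708) - 2885/3810 = (217/4)*(-1/708) - 2885*1/3810 = -217/2832 - 577/762 = -299903/359664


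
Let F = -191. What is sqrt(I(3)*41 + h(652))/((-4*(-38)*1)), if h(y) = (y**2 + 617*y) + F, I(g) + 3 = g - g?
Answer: sqrt(827074)/152 ≈ 5.9831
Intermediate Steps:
I(g) = -3 (I(g) = -3 + (g - g) = -3 + 0 = -3)
h(y) = -191 + y**2 + 617*y (h(y) = (y**2 + 617*y) - 191 = -191 + y**2 + 617*y)
sqrt(I(3)*41 + h(652))/((-4*(-38)*1)) = sqrt(-3*41 + (-191 + 652**2 + 617*652))/((-4*(-38)*1)) = sqrt(-123 + (-191 + 425104 + 402284))/((152*1)) = sqrt(-123 + 827197)/152 = sqrt(827074)*(1/152) = sqrt(827074)/152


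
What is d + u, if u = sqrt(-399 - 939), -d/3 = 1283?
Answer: -3849 + I*sqrt(1338) ≈ -3849.0 + 36.579*I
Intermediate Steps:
d = -3849 (d = -3*1283 = -3849)
u = I*sqrt(1338) (u = sqrt(-1338) = I*sqrt(1338) ≈ 36.579*I)
d + u = -3849 + I*sqrt(1338)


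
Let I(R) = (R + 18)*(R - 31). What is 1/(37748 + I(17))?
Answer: 1/37258 ≈ 2.6840e-5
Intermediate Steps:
I(R) = (-31 + R)*(18 + R) (I(R) = (18 + R)*(-31 + R) = (-31 + R)*(18 + R))
1/(37748 + I(17)) = 1/(37748 + (-558 + 17**2 - 13*17)) = 1/(37748 + (-558 + 289 - 221)) = 1/(37748 - 490) = 1/37258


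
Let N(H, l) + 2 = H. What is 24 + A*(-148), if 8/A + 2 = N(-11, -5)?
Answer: 1544/15 ≈ 102.93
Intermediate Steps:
N(H, l) = -2 + H
A = -8/15 (A = 8/(-2 + (-2 - 11)) = 8/(-2 - 13) = 8/(-15) = 8*(-1/15) = -8/15 ≈ -0.53333)
24 + A*(-148) = 24 - 8/15*(-148) = 24 + 1184/15 = 1544/15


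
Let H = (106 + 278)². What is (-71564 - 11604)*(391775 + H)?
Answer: -44846763808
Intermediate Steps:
H = 147456 (H = 384² = 147456)
(-71564 - 11604)*(391775 + H) = (-71564 - 11604)*(391775 + 147456) = -83168*539231 = -44846763808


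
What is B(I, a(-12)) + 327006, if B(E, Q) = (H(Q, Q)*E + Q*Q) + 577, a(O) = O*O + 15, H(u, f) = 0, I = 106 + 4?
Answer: 352864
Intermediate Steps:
I = 110
a(O) = 15 + O² (a(O) = O² + 15 = 15 + O²)
B(E, Q) = 577 + Q² (B(E, Q) = (0*E + Q*Q) + 577 = (0 + Q²) + 577 = Q² + 577 = 577 + Q²)
B(I, a(-12)) + 327006 = (577 + (15 + (-12)²)²) + 327006 = (577 + (15 + 144)²) + 327006 = (577 + 159²) + 327006 = (577 + 25281) + 327006 = 25858 + 327006 = 352864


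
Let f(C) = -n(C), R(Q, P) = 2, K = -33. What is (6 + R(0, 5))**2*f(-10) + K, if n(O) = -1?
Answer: 31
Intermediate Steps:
f(C) = 1 (f(C) = -1*(-1) = 1)
(6 + R(0, 5))**2*f(-10) + K = (6 + 2)**2*1 - 33 = 8**2*1 - 33 = 64*1 - 33 = 64 - 33 = 31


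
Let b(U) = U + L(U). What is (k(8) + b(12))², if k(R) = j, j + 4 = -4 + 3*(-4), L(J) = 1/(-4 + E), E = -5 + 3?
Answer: 2401/36 ≈ 66.694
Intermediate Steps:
E = -2
L(J) = -⅙ (L(J) = 1/(-4 - 2) = 1/(-6) = -⅙)
b(U) = -⅙ + U (b(U) = U - ⅙ = -⅙ + U)
j = -20 (j = -4 + (-4 + 3*(-4)) = -4 + (-4 - 12) = -4 - 16 = -20)
k(R) = -20
(k(8) + b(12))² = (-20 + (-⅙ + 12))² = (-20 + 71/6)² = (-49/6)² = 2401/36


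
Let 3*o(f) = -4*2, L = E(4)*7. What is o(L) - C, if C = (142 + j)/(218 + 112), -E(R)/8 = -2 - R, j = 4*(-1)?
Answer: -509/165 ≈ -3.0848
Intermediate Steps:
j = -4
E(R) = 16 + 8*R (E(R) = -8*(-2 - R) = 16 + 8*R)
L = 336 (L = (16 + 8*4)*7 = (16 + 32)*7 = 48*7 = 336)
o(f) = -8/3 (o(f) = (-4*2)/3 = (⅓)*(-8) = -8/3)
C = 23/55 (C = (142 - 4)/(218 + 112) = 138/330 = 138*(1/330) = 23/55 ≈ 0.41818)
o(L) - C = -8/3 - 1*23/55 = -8/3 - 23/55 = -509/165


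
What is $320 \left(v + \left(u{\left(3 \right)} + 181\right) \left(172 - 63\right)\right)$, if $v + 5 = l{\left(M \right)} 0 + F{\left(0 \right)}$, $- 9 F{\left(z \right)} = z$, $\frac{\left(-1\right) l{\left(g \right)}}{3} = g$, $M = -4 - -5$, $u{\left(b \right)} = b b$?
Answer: $6625600$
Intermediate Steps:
$u{\left(b \right)} = b^{2}$
$M = 1$ ($M = -4 + 5 = 1$)
$l{\left(g \right)} = - 3 g$
$F{\left(z \right)} = - \frac{z}{9}$
$v = -5$ ($v = -5 + \left(\left(-3\right) 1 \cdot 0 - 0\right) = -5 + \left(\left(-3\right) 0 + 0\right) = -5 + \left(0 + 0\right) = -5 + 0 = -5$)
$320 \left(v + \left(u{\left(3 \right)} + 181\right) \left(172 - 63\right)\right) = 320 \left(-5 + \left(3^{2} + 181\right) \left(172 - 63\right)\right) = 320 \left(-5 + \left(9 + 181\right) 109\right) = 320 \left(-5 + 190 \cdot 109\right) = 320 \left(-5 + 20710\right) = 320 \cdot 20705 = 6625600$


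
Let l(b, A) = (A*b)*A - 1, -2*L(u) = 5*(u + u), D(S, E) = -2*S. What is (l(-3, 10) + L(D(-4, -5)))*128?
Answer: -43648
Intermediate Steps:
L(u) = -5*u (L(u) = -5*(u + u)/2 = -5*2*u/2 = -5*u)
l(b, A) = -1 + b*A**2 (l(b, A) = b*A**2 - 1 = -1 + b*A**2)
(l(-3, 10) + L(D(-4, -5)))*128 = ((-1 - 3*10**2) - (-10)*(-4))*128 = ((-1 - 3*100) - 5*8)*128 = ((-1 - 300) - 40)*128 = (-301 - 40)*128 = -341*128 = -43648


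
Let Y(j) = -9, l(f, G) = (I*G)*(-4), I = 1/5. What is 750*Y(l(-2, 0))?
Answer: -6750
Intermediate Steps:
I = ⅕ ≈ 0.20000
l(f, G) = -4*G/5 (l(f, G) = (G/5)*(-4) = -4*G/5)
750*Y(l(-2, 0)) = 750*(-9) = -6750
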